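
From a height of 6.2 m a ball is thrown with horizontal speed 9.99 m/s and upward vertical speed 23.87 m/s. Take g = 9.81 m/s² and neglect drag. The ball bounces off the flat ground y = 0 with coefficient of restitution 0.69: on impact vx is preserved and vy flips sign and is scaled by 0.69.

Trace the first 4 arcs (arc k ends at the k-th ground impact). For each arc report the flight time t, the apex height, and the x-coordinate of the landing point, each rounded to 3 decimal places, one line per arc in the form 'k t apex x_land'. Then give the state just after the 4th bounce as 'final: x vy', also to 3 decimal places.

Arc 1: start y=6.200, vy=23.870 → t=5.114, apex=35.241, x_land=51.085, impact vy=-26.295
  bounce: vy ← 0.69·26.295 = 18.143
Arc 2: start y=0.000, vy=18.143 → t=3.699, apex=16.778, x_land=88.038, impact vy=-18.143
  bounce: vy ← 0.69·18.143 = 12.519
Arc 3: start y=0.000, vy=12.519 → t=2.552, apex=7.988, x_land=113.535, impact vy=-12.519
  bounce: vy ← 0.69·12.519 = 8.638
Arc 4: start y=0.000, vy=8.638 → t=1.761, apex=3.803, x_land=131.129, impact vy=-8.638
  bounce: vy ← 0.69·8.638 = 5.960

1 5.114 35.241 51.085
2 3.699 16.778 88.038
3 2.552 7.988 113.535
4 1.761 3.803 131.129
final: 131.129 5.960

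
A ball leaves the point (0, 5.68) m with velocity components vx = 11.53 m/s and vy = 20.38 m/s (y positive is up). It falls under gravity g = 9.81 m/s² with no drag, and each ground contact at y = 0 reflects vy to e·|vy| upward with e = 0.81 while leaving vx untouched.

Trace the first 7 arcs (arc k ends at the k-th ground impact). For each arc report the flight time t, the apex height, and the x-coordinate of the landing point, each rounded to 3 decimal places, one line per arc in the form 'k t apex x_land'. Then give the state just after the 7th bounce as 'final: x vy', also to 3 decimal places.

1 4.417 26.849 50.929
2 3.790 17.616 94.630
3 3.070 11.558 130.028
4 2.487 7.583 158.701
5 2.014 4.975 181.925
6 1.632 3.264 200.737
7 1.322 2.142 215.975
final: 215.975 5.251

Arc 1: start y=5.680, vy=20.380 → t=4.417, apex=26.849, x_land=50.929, impact vy=-22.952
  bounce: vy ← 0.81·22.952 = 18.591
Arc 2: start y=0.000, vy=18.591 → t=3.790, apex=17.616, x_land=94.630, impact vy=-18.591
  bounce: vy ← 0.81·18.591 = 15.059
Arc 3: start y=0.000, vy=15.059 → t=3.070, apex=11.558, x_land=130.028, impact vy=-15.059
  bounce: vy ← 0.81·15.059 = 12.198
Arc 4: start y=0.000, vy=12.198 → t=2.487, apex=7.583, x_land=158.701, impact vy=-12.198
  bounce: vy ← 0.81·12.198 = 9.880
Arc 5: start y=0.000, vy=9.880 → t=2.014, apex=4.975, x_land=181.925, impact vy=-9.880
  bounce: vy ← 0.81·9.880 = 8.003
Arc 6: start y=0.000, vy=8.003 → t=1.632, apex=3.264, x_land=200.737, impact vy=-8.003
  bounce: vy ← 0.81·8.003 = 6.482
Arc 7: start y=0.000, vy=6.482 → t=1.322, apex=2.142, x_land=215.975, impact vy=-6.482
  bounce: vy ← 0.81·6.482 = 5.251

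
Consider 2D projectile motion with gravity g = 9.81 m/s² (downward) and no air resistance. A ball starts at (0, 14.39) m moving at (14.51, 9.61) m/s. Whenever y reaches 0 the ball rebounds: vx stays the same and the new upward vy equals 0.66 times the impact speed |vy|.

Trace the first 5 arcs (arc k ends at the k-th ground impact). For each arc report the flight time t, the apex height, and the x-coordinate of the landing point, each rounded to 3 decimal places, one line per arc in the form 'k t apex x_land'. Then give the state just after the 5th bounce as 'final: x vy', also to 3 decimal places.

Arc 1: start y=14.390, vy=9.610 → t=2.953, apex=19.097, x_land=42.845, impact vy=-19.357
  bounce: vy ← 0.66·19.357 = 12.775
Arc 2: start y=0.000, vy=12.775 → t=2.605, apex=8.319, x_land=80.637, impact vy=-12.775
  bounce: vy ← 0.66·12.775 = 8.432
Arc 3: start y=0.000, vy=8.432 → t=1.719, apex=3.624, x_land=105.580, impact vy=-8.432
  bounce: vy ← 0.66·8.432 = 5.565
Arc 4: start y=0.000, vy=5.565 → t=1.135, apex=1.578, x_land=122.043, impact vy=-5.565
  bounce: vy ← 0.66·5.565 = 3.673
Arc 5: start y=0.000, vy=3.673 → t=0.749, apex=0.688, x_land=132.908, impact vy=-3.673
  bounce: vy ← 0.66·3.673 = 2.424

1 2.953 19.097 42.845
2 2.605 8.319 80.637
3 1.719 3.624 105.580
4 1.135 1.578 122.043
5 0.749 0.688 132.908
final: 132.908 2.424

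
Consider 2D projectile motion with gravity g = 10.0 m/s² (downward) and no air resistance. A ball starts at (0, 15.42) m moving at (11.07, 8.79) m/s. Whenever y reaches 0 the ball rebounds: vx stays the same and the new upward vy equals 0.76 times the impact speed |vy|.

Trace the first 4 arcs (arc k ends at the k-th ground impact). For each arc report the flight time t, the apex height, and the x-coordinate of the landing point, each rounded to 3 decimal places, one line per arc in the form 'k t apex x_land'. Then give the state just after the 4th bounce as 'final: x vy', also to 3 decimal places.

Arc 1: start y=15.420, vy=8.790 → t=2.843, apex=19.283, x_land=31.470, impact vy=-19.638
  bounce: vy ← 0.76·19.638 = 14.925
Arc 2: start y=0.000, vy=14.925 → t=2.985, apex=11.138, x_land=64.514, impact vy=-14.925
  bounce: vy ← 0.76·14.925 = 11.343
Arc 3: start y=0.000, vy=11.343 → t=2.269, apex=6.433, x_land=89.628, impact vy=-11.343
  bounce: vy ← 0.76·11.343 = 8.621
Arc 4: start y=0.000, vy=8.621 → t=1.724, apex=3.716, x_land=108.714, impact vy=-8.621
  bounce: vy ← 0.76·8.621 = 6.552

1 2.843 19.283 31.470
2 2.985 11.138 64.514
3 2.269 6.433 89.628
4 1.724 3.716 108.714
final: 108.714 6.552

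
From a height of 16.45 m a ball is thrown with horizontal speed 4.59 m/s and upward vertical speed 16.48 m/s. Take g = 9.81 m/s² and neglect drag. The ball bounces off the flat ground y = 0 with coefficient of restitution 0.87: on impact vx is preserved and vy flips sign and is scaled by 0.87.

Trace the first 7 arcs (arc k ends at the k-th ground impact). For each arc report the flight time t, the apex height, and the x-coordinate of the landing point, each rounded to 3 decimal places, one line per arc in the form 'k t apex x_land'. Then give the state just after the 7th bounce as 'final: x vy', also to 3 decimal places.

Arc 1: start y=16.450, vy=16.480 → t=4.165, apex=30.293, x_land=19.118, impact vy=-24.379
  bounce: vy ← 0.87·24.379 = 21.210
Arc 2: start y=0.000, vy=21.210 → t=4.324, apex=22.928, x_land=38.965, impact vy=-21.210
  bounce: vy ← 0.87·21.210 = 18.453
Arc 3: start y=0.000, vy=18.453 → t=3.762, apex=17.355, x_land=56.233, impact vy=-18.453
  bounce: vy ← 0.87·18.453 = 16.054
Arc 4: start y=0.000, vy=16.054 → t=3.273, apex=13.136, x_land=71.255, impact vy=-16.054
  bounce: vy ← 0.87·16.054 = 13.967
Arc 5: start y=0.000, vy=13.967 → t=2.847, apex=9.942, x_land=84.325, impact vy=-13.967
  bounce: vy ← 0.87·13.967 = 12.151
Arc 6: start y=0.000, vy=12.151 → t=2.477, apex=7.525, x_land=95.696, impact vy=-12.151
  bounce: vy ← 0.87·12.151 = 10.571
Arc 7: start y=0.000, vy=10.571 → t=2.155, apex=5.696, x_land=105.588, impact vy=-10.571
  bounce: vy ← 0.87·10.571 = 9.197

1 4.165 30.293 19.118
2 4.324 22.928 38.965
3 3.762 17.355 56.233
4 3.273 13.136 71.255
5 2.847 9.942 84.325
6 2.477 7.525 95.696
7 2.155 5.696 105.588
final: 105.588 9.197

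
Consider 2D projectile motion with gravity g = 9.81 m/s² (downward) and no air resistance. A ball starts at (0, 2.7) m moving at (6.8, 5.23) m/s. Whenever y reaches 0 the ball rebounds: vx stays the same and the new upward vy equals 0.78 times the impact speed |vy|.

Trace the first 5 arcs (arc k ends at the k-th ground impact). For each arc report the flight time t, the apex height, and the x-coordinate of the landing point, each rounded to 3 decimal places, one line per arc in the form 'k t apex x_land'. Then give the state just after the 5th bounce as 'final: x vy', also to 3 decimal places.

1 1.447 4.094 9.838
2 1.425 2.491 19.529
3 1.112 1.515 27.089
4 0.867 0.922 32.985
5 0.676 0.561 37.584
final: 37.584 2.588

Arc 1: start y=2.700, vy=5.230 → t=1.447, apex=4.094, x_land=9.838, impact vy=-8.963
  bounce: vy ← 0.78·8.963 = 6.991
Arc 2: start y=0.000, vy=6.991 → t=1.425, apex=2.491, x_land=19.529, impact vy=-6.991
  bounce: vy ← 0.78·6.991 = 5.453
Arc 3: start y=0.000, vy=5.453 → t=1.112, apex=1.515, x_land=27.089, impact vy=-5.453
  bounce: vy ← 0.78·5.453 = 4.253
Arc 4: start y=0.000, vy=4.253 → t=0.867, apex=0.922, x_land=32.985, impact vy=-4.253
  bounce: vy ← 0.78·4.253 = 3.317
Arc 5: start y=0.000, vy=3.317 → t=0.676, apex=0.561, x_land=37.584, impact vy=-3.317
  bounce: vy ← 0.78·3.317 = 2.588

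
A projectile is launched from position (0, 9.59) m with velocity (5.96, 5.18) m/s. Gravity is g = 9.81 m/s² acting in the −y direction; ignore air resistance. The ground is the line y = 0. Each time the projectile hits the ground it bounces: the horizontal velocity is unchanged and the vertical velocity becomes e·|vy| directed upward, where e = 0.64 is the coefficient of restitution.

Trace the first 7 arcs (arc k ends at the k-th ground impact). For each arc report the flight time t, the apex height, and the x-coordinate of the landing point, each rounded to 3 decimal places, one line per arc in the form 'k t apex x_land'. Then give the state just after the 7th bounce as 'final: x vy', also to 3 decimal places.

Arc 1: start y=9.590, vy=5.180 → t=2.023, apex=10.958, x_land=12.055, impact vy=-14.662
  bounce: vy ← 0.64·14.662 = 9.384
Arc 2: start y=0.000, vy=9.384 → t=1.913, apex=4.488, x_land=23.458, impact vy=-9.384
  bounce: vy ← 0.64·9.384 = 6.006
Arc 3: start y=0.000, vy=6.006 → t=1.224, apex=1.838, x_land=30.755, impact vy=-6.006
  bounce: vy ← 0.64·6.006 = 3.844
Arc 4: start y=0.000, vy=3.844 → t=0.784, apex=0.753, x_land=35.425, impact vy=-3.844
  bounce: vy ← 0.64·3.844 = 2.460
Arc 5: start y=0.000, vy=2.460 → t=0.502, apex=0.308, x_land=38.414, impact vy=-2.460
  bounce: vy ← 0.64·2.460 = 1.574
Arc 6: start y=0.000, vy=1.574 → t=0.321, apex=0.126, x_land=40.327, impact vy=-1.574
  bounce: vy ← 0.64·1.574 = 1.008
Arc 7: start y=0.000, vy=1.008 → t=0.205, apex=0.052, x_land=41.552, impact vy=-1.008
  bounce: vy ← 0.64·1.008 = 0.645

1 2.023 10.958 12.055
2 1.913 4.488 23.458
3 1.224 1.838 30.755
4 0.784 0.753 35.425
5 0.502 0.308 38.414
6 0.321 0.126 40.327
7 0.205 0.052 41.552
final: 41.552 0.645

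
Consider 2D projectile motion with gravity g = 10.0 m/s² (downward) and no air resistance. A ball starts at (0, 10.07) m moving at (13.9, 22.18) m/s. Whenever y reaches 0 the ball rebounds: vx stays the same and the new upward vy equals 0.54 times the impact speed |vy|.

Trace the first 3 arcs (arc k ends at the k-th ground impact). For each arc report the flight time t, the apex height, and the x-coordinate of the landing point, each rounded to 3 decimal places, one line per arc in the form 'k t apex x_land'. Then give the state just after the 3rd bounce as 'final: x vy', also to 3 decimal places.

1 4.851 34.668 67.431
2 2.844 10.109 106.960
3 1.536 2.948 128.306
final: 128.306 4.146

Arc 1: start y=10.070, vy=22.180 → t=4.851, apex=34.668, x_land=67.431, impact vy=-26.332
  bounce: vy ← 0.54·26.332 = 14.219
Arc 2: start y=0.000, vy=14.219 → t=2.844, apex=10.109, x_land=106.960, impact vy=-14.219
  bounce: vy ← 0.54·14.219 = 7.678
Arc 3: start y=0.000, vy=7.678 → t=1.536, apex=2.948, x_land=128.306, impact vy=-7.678
  bounce: vy ← 0.54·7.678 = 4.146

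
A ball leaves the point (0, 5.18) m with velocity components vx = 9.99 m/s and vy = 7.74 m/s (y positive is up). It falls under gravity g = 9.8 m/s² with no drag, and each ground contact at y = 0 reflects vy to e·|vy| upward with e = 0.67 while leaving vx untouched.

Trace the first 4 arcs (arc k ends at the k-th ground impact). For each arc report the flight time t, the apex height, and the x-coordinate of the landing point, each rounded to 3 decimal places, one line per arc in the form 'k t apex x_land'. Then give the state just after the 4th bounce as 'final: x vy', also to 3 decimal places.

Arc 1: start y=5.180, vy=7.740 → t=2.086, apex=8.237, x_land=20.842, impact vy=-12.706
  bounce: vy ← 0.67·12.706 = 8.513
Arc 2: start y=0.000, vy=8.513 → t=1.737, apex=3.697, x_land=38.198, impact vy=-8.513
  bounce: vy ← 0.67·8.513 = 5.704
Arc 3: start y=0.000, vy=5.704 → t=1.164, apex=1.660, x_land=49.826, impact vy=-5.704
  bounce: vy ← 0.67·5.704 = 3.821
Arc 4: start y=0.000, vy=3.821 → t=0.780, apex=0.745, x_land=57.617, impact vy=-3.821
  bounce: vy ← 0.67·3.821 = 2.560

1 2.086 8.237 20.842
2 1.737 3.697 38.198
3 1.164 1.660 49.826
4 0.780 0.745 57.617
final: 57.617 2.560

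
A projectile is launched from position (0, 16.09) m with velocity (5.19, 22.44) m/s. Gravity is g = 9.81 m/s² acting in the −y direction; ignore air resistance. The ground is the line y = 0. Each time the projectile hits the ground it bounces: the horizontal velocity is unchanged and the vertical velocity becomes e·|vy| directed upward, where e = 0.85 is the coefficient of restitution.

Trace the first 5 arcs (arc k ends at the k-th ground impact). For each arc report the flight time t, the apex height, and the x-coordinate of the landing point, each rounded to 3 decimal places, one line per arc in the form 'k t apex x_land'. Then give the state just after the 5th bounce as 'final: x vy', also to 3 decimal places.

Arc 1: start y=16.090, vy=22.440 → t=5.205, apex=41.755, x_land=27.015, impact vy=-28.622
  bounce: vy ← 0.85·28.622 = 24.329
Arc 2: start y=0.000, vy=24.329 → t=4.960, apex=30.168, x_land=52.757, impact vy=-24.329
  bounce: vy ← 0.85·24.329 = 20.680
Arc 3: start y=0.000, vy=20.680 → t=4.216, apex=21.797, x_land=74.638, impact vy=-20.680
  bounce: vy ← 0.85·20.680 = 17.578
Arc 4: start y=0.000, vy=17.578 → t=3.584, apex=15.748, x_land=93.238, impact vy=-17.578
  bounce: vy ← 0.85·17.578 = 14.941
Arc 5: start y=0.000, vy=14.941 → t=3.046, apex=11.378, x_land=109.047, impact vy=-14.941
  bounce: vy ← 0.85·14.941 = 12.700

1 5.205 41.755 27.015
2 4.960 30.168 52.757
3 4.216 21.797 74.638
4 3.584 15.748 93.238
5 3.046 11.378 109.047
final: 109.047 12.700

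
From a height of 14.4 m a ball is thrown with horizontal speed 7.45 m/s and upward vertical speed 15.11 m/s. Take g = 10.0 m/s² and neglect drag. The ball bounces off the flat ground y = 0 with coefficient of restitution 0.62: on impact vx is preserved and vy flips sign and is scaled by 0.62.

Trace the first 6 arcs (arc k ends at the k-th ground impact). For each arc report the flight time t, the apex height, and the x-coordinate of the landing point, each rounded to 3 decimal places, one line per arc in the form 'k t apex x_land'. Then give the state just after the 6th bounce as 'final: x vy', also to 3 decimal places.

Arc 1: start y=14.400, vy=15.110 → t=3.783, apex=25.816, x_land=28.185, impact vy=-22.723
  bounce: vy ← 0.62·22.723 = 14.088
Arc 2: start y=0.000, vy=14.088 → t=2.818, apex=9.924, x_land=49.176, impact vy=-14.088
  bounce: vy ← 0.62·14.088 = 8.735
Arc 3: start y=0.000, vy=8.735 → t=1.747, apex=3.815, x_land=62.191, impact vy=-8.735
  bounce: vy ← 0.62·8.735 = 5.415
Arc 4: start y=0.000, vy=5.415 → t=1.083, apex=1.466, x_land=70.260, impact vy=-5.415
  bounce: vy ← 0.62·5.415 = 3.358
Arc 5: start y=0.000, vy=3.358 → t=0.672, apex=0.564, x_land=75.262, impact vy=-3.358
  bounce: vy ← 0.62·3.358 = 2.082
Arc 6: start y=0.000, vy=2.082 → t=0.416, apex=0.217, x_land=78.364, impact vy=-2.082
  bounce: vy ← 0.62·2.082 = 1.291

1 3.783 25.816 28.185
2 2.818 9.924 49.176
3 1.747 3.815 62.191
4 1.083 1.466 70.260
5 0.672 0.564 75.262
6 0.416 0.217 78.364
final: 78.364 1.291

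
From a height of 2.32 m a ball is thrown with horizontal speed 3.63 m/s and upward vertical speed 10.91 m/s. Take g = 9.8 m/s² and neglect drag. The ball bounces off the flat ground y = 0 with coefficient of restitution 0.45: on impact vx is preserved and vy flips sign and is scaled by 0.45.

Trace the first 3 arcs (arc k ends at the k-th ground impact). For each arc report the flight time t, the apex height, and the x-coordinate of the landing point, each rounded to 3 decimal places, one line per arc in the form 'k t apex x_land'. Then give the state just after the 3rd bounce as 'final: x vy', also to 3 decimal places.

Arc 1: start y=2.320, vy=10.910 → t=2.422, apex=8.393, x_land=8.792, impact vy=-12.826
  bounce: vy ← 0.45·12.826 = 5.772
Arc 2: start y=0.000, vy=5.772 → t=1.178, apex=1.700, x_land=13.068, impact vy=-5.772
  bounce: vy ← 0.45·5.772 = 2.597
Arc 3: start y=0.000, vy=2.597 → t=0.530, apex=0.344, x_land=14.992, impact vy=-2.597
  bounce: vy ← 0.45·2.597 = 1.169

1 2.422 8.393 8.792
2 1.178 1.700 13.068
3 0.530 0.344 14.992
final: 14.992 1.169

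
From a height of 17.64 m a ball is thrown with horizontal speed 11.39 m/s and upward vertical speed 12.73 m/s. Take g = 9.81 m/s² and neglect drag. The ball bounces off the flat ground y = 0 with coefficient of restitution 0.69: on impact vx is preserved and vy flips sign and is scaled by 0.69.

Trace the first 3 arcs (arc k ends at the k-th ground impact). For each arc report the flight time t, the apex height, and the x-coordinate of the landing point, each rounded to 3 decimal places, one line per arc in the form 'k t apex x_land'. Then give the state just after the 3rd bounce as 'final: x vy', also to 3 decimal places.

1 3.596 25.900 40.953
2 3.171 12.331 77.072
3 2.188 5.871 101.993
final: 101.993 7.405

Arc 1: start y=17.640, vy=12.730 → t=3.596, apex=25.900, x_land=40.953, impact vy=-22.542
  bounce: vy ← 0.69·22.542 = 15.554
Arc 2: start y=0.000, vy=15.554 → t=3.171, apex=12.331, x_land=77.072, impact vy=-15.554
  bounce: vy ← 0.69·15.554 = 10.732
Arc 3: start y=0.000, vy=10.732 → t=2.188, apex=5.871, x_land=101.993, impact vy=-10.732
  bounce: vy ← 0.69·10.732 = 7.405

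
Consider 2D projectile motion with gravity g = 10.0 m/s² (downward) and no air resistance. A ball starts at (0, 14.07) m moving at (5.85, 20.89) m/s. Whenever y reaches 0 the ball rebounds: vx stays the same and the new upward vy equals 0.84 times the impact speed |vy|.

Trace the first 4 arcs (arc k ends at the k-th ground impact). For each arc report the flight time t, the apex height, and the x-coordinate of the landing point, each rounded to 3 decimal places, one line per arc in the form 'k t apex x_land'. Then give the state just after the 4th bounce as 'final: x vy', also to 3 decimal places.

1 4.768 35.890 27.894
2 4.501 25.324 54.225
3 3.781 17.868 76.342
4 3.176 12.608 94.922
final: 94.922 13.339

Arc 1: start y=14.070, vy=20.890 → t=4.768, apex=35.890, x_land=27.894, impact vy=-26.792
  bounce: vy ← 0.84·26.792 = 22.505
Arc 2: start y=0.000, vy=22.505 → t=4.501, apex=25.324, x_land=54.225, impact vy=-22.505
  bounce: vy ← 0.84·22.505 = 18.904
Arc 3: start y=0.000, vy=18.904 → t=3.781, apex=17.868, x_land=76.342, impact vy=-18.904
  bounce: vy ← 0.84·18.904 = 15.880
Arc 4: start y=0.000, vy=15.880 → t=3.176, apex=12.608, x_land=94.922, impact vy=-15.880
  bounce: vy ← 0.84·15.880 = 13.339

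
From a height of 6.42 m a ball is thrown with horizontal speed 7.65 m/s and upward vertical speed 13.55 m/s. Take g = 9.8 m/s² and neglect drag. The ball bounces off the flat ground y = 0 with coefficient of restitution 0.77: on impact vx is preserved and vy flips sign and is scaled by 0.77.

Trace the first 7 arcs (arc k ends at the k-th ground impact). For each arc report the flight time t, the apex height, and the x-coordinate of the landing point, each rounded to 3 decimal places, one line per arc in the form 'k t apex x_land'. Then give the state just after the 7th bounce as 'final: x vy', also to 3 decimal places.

Arc 1: start y=6.420, vy=13.550 → t=3.178, apex=15.787, x_land=24.309, impact vy=-17.591
  bounce: vy ← 0.77·17.591 = 13.545
Arc 2: start y=0.000, vy=13.545 → t=2.764, apex=9.360, x_land=45.455, impact vy=-13.545
  bounce: vy ← 0.77·13.545 = 10.430
Arc 3: start y=0.000, vy=10.430 → t=2.128, apex=5.550, x_land=61.738, impact vy=-10.430
  bounce: vy ← 0.77·10.430 = 8.031
Arc 4: start y=0.000, vy=8.031 → t=1.639, apex=3.290, x_land=74.276, impact vy=-8.031
  bounce: vy ← 0.77·8.031 = 6.184
Arc 5: start y=0.000, vy=6.184 → t=1.262, apex=1.951, x_land=83.930, impact vy=-6.184
  bounce: vy ← 0.77·6.184 = 4.761
Arc 6: start y=0.000, vy=4.761 → t=0.972, apex=1.157, x_land=91.364, impact vy=-4.761
  bounce: vy ← 0.77·4.761 = 3.666
Arc 7: start y=0.000, vy=3.666 → t=0.748, apex=0.686, x_land=97.088, impact vy=-3.666
  bounce: vy ← 0.77·3.666 = 2.823

1 3.178 15.787 24.309
2 2.764 9.360 45.455
3 2.128 5.550 61.738
4 1.639 3.290 74.276
5 1.262 1.951 83.930
6 0.972 1.157 91.364
7 0.748 0.686 97.088
final: 97.088 2.823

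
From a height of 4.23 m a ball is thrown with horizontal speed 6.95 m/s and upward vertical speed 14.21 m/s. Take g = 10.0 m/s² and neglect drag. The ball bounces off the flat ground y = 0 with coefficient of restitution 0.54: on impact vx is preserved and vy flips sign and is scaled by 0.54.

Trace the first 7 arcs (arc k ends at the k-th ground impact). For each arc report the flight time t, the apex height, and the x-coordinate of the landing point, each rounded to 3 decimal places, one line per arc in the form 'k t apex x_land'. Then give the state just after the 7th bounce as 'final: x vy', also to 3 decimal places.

1 3.114 14.326 21.640
2 1.828 4.178 34.346
3 0.987 1.218 41.207
4 0.533 0.355 44.911
5 0.288 0.104 46.912
6 0.155 0.030 47.992
7 0.084 0.009 48.576
final: 48.576 0.227

Arc 1: start y=4.230, vy=14.210 → t=3.114, apex=14.326, x_land=21.640, impact vy=-16.927
  bounce: vy ← 0.54·16.927 = 9.141
Arc 2: start y=0.000, vy=9.141 → t=1.828, apex=4.178, x_land=34.346, impact vy=-9.141
  bounce: vy ← 0.54·9.141 = 4.936
Arc 3: start y=0.000, vy=4.936 → t=0.987, apex=1.218, x_land=41.207, impact vy=-4.936
  bounce: vy ← 0.54·4.936 = 2.665
Arc 4: start y=0.000, vy=2.665 → t=0.533, apex=0.355, x_land=44.911, impact vy=-2.665
  bounce: vy ← 0.54·2.665 = 1.439
Arc 5: start y=0.000, vy=1.439 → t=0.288, apex=0.104, x_land=46.912, impact vy=-1.439
  bounce: vy ← 0.54·1.439 = 0.777
Arc 6: start y=0.000, vy=0.777 → t=0.155, apex=0.030, x_land=47.992, impact vy=-0.777
  bounce: vy ← 0.54·0.777 = 0.420
Arc 7: start y=0.000, vy=0.420 → t=0.084, apex=0.009, x_land=48.576, impact vy=-0.420
  bounce: vy ← 0.54·0.420 = 0.227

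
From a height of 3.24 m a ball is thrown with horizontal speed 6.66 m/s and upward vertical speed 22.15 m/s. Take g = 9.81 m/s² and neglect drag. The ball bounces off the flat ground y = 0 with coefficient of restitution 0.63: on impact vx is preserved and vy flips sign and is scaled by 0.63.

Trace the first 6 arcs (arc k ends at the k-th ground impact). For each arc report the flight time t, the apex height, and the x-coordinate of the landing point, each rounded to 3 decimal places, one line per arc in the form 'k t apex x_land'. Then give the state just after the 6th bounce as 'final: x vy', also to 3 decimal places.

1 4.658 28.246 31.020
2 3.024 11.211 51.157
3 1.905 4.450 63.844
4 1.200 1.766 71.836
5 0.756 0.701 76.872
6 0.476 0.278 80.044
final: 80.044 1.472

Arc 1: start y=3.240, vy=22.150 → t=4.658, apex=28.246, x_land=31.020, impact vy=-23.541
  bounce: vy ← 0.63·23.541 = 14.831
Arc 2: start y=0.000, vy=14.831 → t=3.024, apex=11.211, x_land=51.157, impact vy=-14.831
  bounce: vy ← 0.63·14.831 = 9.344
Arc 3: start y=0.000, vy=9.344 → t=1.905, apex=4.450, x_land=63.844, impact vy=-9.344
  bounce: vy ← 0.63·9.344 = 5.886
Arc 4: start y=0.000, vy=5.886 → t=1.200, apex=1.766, x_land=71.836, impact vy=-5.886
  bounce: vy ← 0.63·5.886 = 3.708
Arc 5: start y=0.000, vy=3.708 → t=0.756, apex=0.701, x_land=76.872, impact vy=-3.708
  bounce: vy ← 0.63·3.708 = 2.336
Arc 6: start y=0.000, vy=2.336 → t=0.476, apex=0.278, x_land=80.044, impact vy=-2.336
  bounce: vy ← 0.63·2.336 = 1.472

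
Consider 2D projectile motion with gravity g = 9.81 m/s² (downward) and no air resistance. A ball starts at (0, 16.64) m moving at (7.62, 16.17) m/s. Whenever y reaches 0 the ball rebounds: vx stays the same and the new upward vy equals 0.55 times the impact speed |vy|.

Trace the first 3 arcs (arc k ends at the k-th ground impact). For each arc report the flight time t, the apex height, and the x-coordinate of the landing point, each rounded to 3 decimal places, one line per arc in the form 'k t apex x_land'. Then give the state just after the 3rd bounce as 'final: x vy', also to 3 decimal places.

Arc 1: start y=16.640, vy=16.170 → t=4.120, apex=29.967, x_land=31.395, impact vy=-24.248
  bounce: vy ← 0.55·24.248 = 13.336
Arc 2: start y=0.000, vy=13.336 → t=2.719, apex=9.065, x_land=52.113, impact vy=-13.336
  bounce: vy ← 0.55·13.336 = 7.335
Arc 3: start y=0.000, vy=7.335 → t=1.495, apex=2.742, x_land=63.508, impact vy=-7.335
  bounce: vy ← 0.55·7.335 = 4.034

1 4.120 29.967 31.395
2 2.719 9.065 52.113
3 1.495 2.742 63.508
final: 63.508 4.034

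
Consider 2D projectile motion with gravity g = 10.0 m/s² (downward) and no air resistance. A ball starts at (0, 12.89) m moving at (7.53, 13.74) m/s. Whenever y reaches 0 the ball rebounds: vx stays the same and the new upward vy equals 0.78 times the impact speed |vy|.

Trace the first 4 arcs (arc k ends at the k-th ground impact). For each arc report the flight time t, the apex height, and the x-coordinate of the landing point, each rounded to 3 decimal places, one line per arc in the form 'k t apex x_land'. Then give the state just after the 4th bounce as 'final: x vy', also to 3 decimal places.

Arc 1: start y=12.890, vy=13.740 → t=3.487, apex=22.329, x_land=26.259, impact vy=-21.133
  bounce: vy ← 0.78·21.133 = 16.483
Arc 2: start y=0.000, vy=16.483 → t=3.297, apex=13.585, x_land=51.083, impact vy=-16.483
  bounce: vy ← 0.78·16.483 = 12.857
Arc 3: start y=0.000, vy=12.857 → t=2.571, apex=8.265, x_land=70.446, impact vy=-12.857
  bounce: vy ← 0.78·12.857 = 10.029
Arc 4: start y=0.000, vy=10.029 → t=2.006, apex=5.029, x_land=85.549, impact vy=-10.029
  bounce: vy ← 0.78·10.029 = 7.822

1 3.487 22.329 26.259
2 3.297 13.585 51.083
3 2.571 8.265 70.446
4 2.006 5.029 85.549
final: 85.549 7.822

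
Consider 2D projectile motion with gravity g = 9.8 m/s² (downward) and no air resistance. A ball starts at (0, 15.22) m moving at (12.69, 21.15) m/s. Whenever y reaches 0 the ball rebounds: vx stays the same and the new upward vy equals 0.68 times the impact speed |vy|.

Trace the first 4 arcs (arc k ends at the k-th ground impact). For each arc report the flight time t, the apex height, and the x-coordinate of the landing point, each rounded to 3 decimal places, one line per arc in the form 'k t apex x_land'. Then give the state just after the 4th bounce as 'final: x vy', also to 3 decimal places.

1 4.945 38.043 62.746
2 3.789 17.591 110.834
3 2.577 8.134 143.534
4 1.752 3.761 165.770
final: 165.770 5.838

Arc 1: start y=15.220, vy=21.150 → t=4.945, apex=38.043, x_land=62.746, impact vy=-27.306
  bounce: vy ← 0.68·27.306 = 18.568
Arc 2: start y=0.000, vy=18.568 → t=3.789, apex=17.591, x_land=110.834, impact vy=-18.568
  bounce: vy ← 0.68·18.568 = 12.626
Arc 3: start y=0.000, vy=12.626 → t=2.577, apex=8.134, x_land=143.534, impact vy=-12.626
  bounce: vy ← 0.68·12.626 = 8.586
Arc 4: start y=0.000, vy=8.586 → t=1.752, apex=3.761, x_land=165.770, impact vy=-8.586
  bounce: vy ← 0.68·8.586 = 5.838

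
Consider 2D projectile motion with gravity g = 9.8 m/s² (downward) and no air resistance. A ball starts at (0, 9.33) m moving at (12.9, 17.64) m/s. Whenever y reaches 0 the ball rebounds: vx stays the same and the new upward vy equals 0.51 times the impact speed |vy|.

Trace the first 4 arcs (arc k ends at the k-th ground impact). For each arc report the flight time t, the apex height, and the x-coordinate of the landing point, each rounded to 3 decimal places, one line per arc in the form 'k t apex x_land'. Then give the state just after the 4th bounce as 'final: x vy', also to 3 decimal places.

1 4.068 25.206 52.478
2 2.313 6.556 82.321
3 1.180 1.705 97.541
4 0.602 0.444 105.303
final: 105.303 1.504

Arc 1: start y=9.330, vy=17.640 → t=4.068, apex=25.206, x_land=52.478, impact vy=-22.227
  bounce: vy ← 0.51·22.227 = 11.336
Arc 2: start y=0.000, vy=11.336 → t=2.313, apex=6.556, x_land=82.321, impact vy=-11.336
  bounce: vy ← 0.51·11.336 = 5.781
Arc 3: start y=0.000, vy=5.781 → t=1.180, apex=1.705, x_land=97.541, impact vy=-5.781
  bounce: vy ← 0.51·5.781 = 2.948
Arc 4: start y=0.000, vy=2.948 → t=0.602, apex=0.444, x_land=105.303, impact vy=-2.948
  bounce: vy ← 0.51·2.948 = 1.504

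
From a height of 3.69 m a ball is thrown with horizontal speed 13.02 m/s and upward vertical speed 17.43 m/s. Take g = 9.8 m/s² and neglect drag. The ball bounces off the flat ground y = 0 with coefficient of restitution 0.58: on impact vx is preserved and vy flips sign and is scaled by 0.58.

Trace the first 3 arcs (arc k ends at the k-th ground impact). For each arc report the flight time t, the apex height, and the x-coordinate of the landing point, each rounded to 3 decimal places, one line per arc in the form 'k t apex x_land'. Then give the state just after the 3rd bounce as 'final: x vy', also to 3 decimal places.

1 3.758 19.190 48.923
2 2.296 6.456 78.812
3 1.331 2.172 96.148
final: 96.148 3.784

Arc 1: start y=3.690, vy=17.430 → t=3.758, apex=19.190, x_land=48.923, impact vy=-19.394
  bounce: vy ← 0.58·19.394 = 11.249
Arc 2: start y=0.000, vy=11.249 → t=2.296, apex=6.456, x_land=78.812, impact vy=-11.249
  bounce: vy ← 0.58·11.249 = 6.524
Arc 3: start y=0.000, vy=6.524 → t=1.331, apex=2.172, x_land=96.148, impact vy=-6.524
  bounce: vy ← 0.58·6.524 = 3.784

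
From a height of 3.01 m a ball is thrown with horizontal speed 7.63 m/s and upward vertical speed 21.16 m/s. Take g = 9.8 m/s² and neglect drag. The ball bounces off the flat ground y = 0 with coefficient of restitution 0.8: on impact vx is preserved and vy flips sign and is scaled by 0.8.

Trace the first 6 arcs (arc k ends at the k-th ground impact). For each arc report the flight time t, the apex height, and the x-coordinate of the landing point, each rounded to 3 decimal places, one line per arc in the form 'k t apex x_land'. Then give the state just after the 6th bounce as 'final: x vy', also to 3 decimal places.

Arc 1: start y=3.010, vy=21.160 → t=4.456, apex=25.854, x_land=34.001, impact vy=-22.511
  bounce: vy ← 0.8·22.511 = 18.009
Arc 2: start y=0.000, vy=18.009 → t=3.675, apex=16.547, x_land=62.043, impact vy=-18.009
  bounce: vy ← 0.8·18.009 = 14.407
Arc 3: start y=0.000, vy=14.407 → t=2.940, apex=10.590, x_land=84.477, impact vy=-14.407
  bounce: vy ← 0.8·14.407 = 11.526
Arc 4: start y=0.000, vy=11.526 → t=2.352, apex=6.778, x_land=102.424, impact vy=-11.526
  bounce: vy ← 0.8·11.526 = 9.220
Arc 5: start y=0.000, vy=9.220 → t=1.882, apex=4.338, x_land=116.781, impact vy=-9.220
  bounce: vy ← 0.8·9.220 = 7.376
Arc 6: start y=0.000, vy=7.376 → t=1.505, apex=2.776, x_land=128.268, impact vy=-7.376
  bounce: vy ← 0.8·7.376 = 5.901

1 4.456 25.854 34.001
2 3.675 16.547 62.043
3 2.940 10.590 84.477
4 2.352 6.778 102.424
5 1.882 4.338 116.781
6 1.505 2.776 128.268
final: 128.268 5.901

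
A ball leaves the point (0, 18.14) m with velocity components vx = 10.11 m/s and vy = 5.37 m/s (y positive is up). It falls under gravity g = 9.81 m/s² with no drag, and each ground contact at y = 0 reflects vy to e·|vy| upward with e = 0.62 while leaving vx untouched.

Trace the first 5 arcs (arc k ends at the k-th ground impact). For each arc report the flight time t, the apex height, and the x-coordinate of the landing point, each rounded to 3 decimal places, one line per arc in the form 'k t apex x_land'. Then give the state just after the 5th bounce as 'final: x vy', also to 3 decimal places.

1 2.547 19.610 25.749
2 2.479 7.538 50.815
3 1.537 2.898 66.356
4 0.953 1.114 75.992
5 0.591 0.428 81.966
final: 81.966 1.797

Arc 1: start y=18.140, vy=5.370 → t=2.547, apex=19.610, x_land=25.749, impact vy=-19.615
  bounce: vy ← 0.62·19.615 = 12.161
Arc 2: start y=0.000, vy=12.161 → t=2.479, apex=7.538, x_land=50.815, impact vy=-12.161
  bounce: vy ← 0.62·12.161 = 7.540
Arc 3: start y=0.000, vy=7.540 → t=1.537, apex=2.898, x_land=66.356, impact vy=-7.540
  bounce: vy ← 0.62·7.540 = 4.675
Arc 4: start y=0.000, vy=4.675 → t=0.953, apex=1.114, x_land=75.992, impact vy=-4.675
  bounce: vy ← 0.62·4.675 = 2.898
Arc 5: start y=0.000, vy=2.898 → t=0.591, apex=0.428, x_land=81.966, impact vy=-2.898
  bounce: vy ← 0.62·2.898 = 1.797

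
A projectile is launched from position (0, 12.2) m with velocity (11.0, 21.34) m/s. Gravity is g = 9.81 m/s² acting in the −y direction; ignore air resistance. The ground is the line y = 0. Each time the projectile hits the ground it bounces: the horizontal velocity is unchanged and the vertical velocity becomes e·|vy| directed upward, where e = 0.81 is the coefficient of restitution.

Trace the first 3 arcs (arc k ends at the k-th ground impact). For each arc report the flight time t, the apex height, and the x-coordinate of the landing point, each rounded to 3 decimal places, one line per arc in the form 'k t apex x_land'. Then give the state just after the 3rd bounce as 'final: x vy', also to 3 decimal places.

1 4.862 35.411 53.484
2 4.353 23.233 101.365
3 3.526 15.243 140.147
final: 140.147 14.008

Arc 1: start y=12.200, vy=21.340 → t=4.862, apex=35.411, x_land=53.484, impact vy=-26.358
  bounce: vy ← 0.81·26.358 = 21.350
Arc 2: start y=0.000, vy=21.350 → t=4.353, apex=23.233, x_land=101.365, impact vy=-21.350
  bounce: vy ← 0.81·21.350 = 17.294
Arc 3: start y=0.000, vy=17.294 → t=3.526, apex=15.243, x_land=140.147, impact vy=-17.294
  bounce: vy ← 0.81·17.294 = 14.008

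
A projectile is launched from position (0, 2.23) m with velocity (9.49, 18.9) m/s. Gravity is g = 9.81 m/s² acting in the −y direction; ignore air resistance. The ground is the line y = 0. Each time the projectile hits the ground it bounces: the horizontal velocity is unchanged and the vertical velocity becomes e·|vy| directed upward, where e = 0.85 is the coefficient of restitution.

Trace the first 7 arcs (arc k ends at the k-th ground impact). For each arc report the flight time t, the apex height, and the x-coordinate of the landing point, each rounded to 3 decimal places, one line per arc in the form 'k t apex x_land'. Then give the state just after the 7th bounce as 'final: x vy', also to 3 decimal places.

Arc 1: start y=2.230, vy=18.900 → t=3.968, apex=20.436, x_land=37.654, impact vy=-20.024
  bounce: vy ← 0.85·20.024 = 17.020
Arc 2: start y=0.000, vy=17.020 → t=3.470, apex=14.765, x_land=70.585, impact vy=-17.020
  bounce: vy ← 0.85·17.020 = 14.467
Arc 3: start y=0.000, vy=14.467 → t=2.950, apex=10.668, x_land=98.576, impact vy=-14.467
  bounce: vy ← 0.85·14.467 = 12.297
Arc 4: start y=0.000, vy=12.297 → t=2.507, apex=7.708, x_land=122.368, impact vy=-12.297
  bounce: vy ← 0.85·12.297 = 10.453
Arc 5: start y=0.000, vy=10.453 → t=2.131, apex=5.569, x_land=142.591, impact vy=-10.453
  bounce: vy ← 0.85·10.453 = 8.885
Arc 6: start y=0.000, vy=8.885 → t=1.811, apex=4.023, x_land=159.781, impact vy=-8.885
  bounce: vy ← 0.85·8.885 = 7.552
Arc 7: start y=0.000, vy=7.552 → t=1.540, apex=2.907, x_land=174.393, impact vy=-7.552
  bounce: vy ← 0.85·7.552 = 6.419

1 3.968 20.436 37.654
2 3.470 14.765 70.585
3 2.950 10.668 98.576
4 2.507 7.708 122.368
5 2.131 5.569 142.591
6 1.811 4.023 159.781
7 1.540 2.907 174.393
final: 174.393 6.419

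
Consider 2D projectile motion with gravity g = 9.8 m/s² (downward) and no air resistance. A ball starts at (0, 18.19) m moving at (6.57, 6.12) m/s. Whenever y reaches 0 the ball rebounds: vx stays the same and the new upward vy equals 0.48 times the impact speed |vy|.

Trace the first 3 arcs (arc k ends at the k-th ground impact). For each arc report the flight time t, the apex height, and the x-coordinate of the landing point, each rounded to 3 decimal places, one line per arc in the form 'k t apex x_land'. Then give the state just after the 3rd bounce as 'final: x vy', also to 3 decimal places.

1 2.650 20.101 17.410
2 1.944 4.631 30.184
3 0.933 1.067 36.316
final: 36.316 2.195

Arc 1: start y=18.190, vy=6.120 → t=2.650, apex=20.101, x_land=17.410, impact vy=-19.849
  bounce: vy ← 0.48·19.849 = 9.527
Arc 2: start y=0.000, vy=9.527 → t=1.944, apex=4.631, x_land=30.184, impact vy=-9.527
  bounce: vy ← 0.48·9.527 = 4.573
Arc 3: start y=0.000, vy=4.573 → t=0.933, apex=1.067, x_land=36.316, impact vy=-4.573
  bounce: vy ← 0.48·4.573 = 2.195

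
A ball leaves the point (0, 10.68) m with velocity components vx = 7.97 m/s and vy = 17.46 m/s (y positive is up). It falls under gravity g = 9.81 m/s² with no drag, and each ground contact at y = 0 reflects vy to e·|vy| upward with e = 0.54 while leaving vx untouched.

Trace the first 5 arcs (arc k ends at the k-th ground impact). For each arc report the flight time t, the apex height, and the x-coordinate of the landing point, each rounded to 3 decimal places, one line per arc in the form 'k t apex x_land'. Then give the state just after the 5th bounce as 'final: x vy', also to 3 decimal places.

Arc 1: start y=10.680, vy=17.460 → t=4.092, apex=26.218, x_land=32.611, impact vy=-22.680
  bounce: vy ← 0.54·22.680 = 12.247
Arc 2: start y=0.000, vy=12.247 → t=2.497, apex=7.645, x_land=52.512, impact vy=-12.247
  bounce: vy ← 0.54·12.247 = 6.614
Arc 3: start y=0.000, vy=6.614 → t=1.348, apex=2.229, x_land=63.258, impact vy=-6.614
  bounce: vy ← 0.54·6.614 = 3.571
Arc 4: start y=0.000, vy=3.571 → t=0.728, apex=0.650, x_land=69.061, impact vy=-3.571
  bounce: vy ← 0.54·3.571 = 1.929
Arc 5: start y=0.000, vy=1.929 → t=0.393, apex=0.190, x_land=72.194, impact vy=-1.929
  bounce: vy ← 0.54·1.929 = 1.041

1 4.092 26.218 32.611
2 2.497 7.645 52.512
3 1.348 2.229 63.258
4 0.728 0.650 69.061
5 0.393 0.190 72.194
final: 72.194 1.041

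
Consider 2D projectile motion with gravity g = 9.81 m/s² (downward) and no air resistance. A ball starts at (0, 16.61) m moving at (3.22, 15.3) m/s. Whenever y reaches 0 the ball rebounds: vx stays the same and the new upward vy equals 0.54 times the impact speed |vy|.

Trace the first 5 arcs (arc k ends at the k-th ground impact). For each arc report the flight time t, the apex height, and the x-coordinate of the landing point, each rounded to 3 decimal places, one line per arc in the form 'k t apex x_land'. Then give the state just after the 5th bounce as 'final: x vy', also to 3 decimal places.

1 3.972 28.541 12.789
2 2.605 8.323 21.178
3 1.407 2.427 25.708
4 0.760 0.708 28.154
5 0.410 0.206 29.475
final: 29.475 1.087

Arc 1: start y=16.610, vy=15.300 → t=3.972, apex=28.541, x_land=12.789, impact vy=-23.664
  bounce: vy ← 0.54·23.664 = 12.778
Arc 2: start y=0.000, vy=12.778 → t=2.605, apex=8.323, x_land=21.178, impact vy=-12.778
  bounce: vy ← 0.54·12.778 = 6.900
Arc 3: start y=0.000, vy=6.900 → t=1.407, apex=2.427, x_land=25.708, impact vy=-6.900
  bounce: vy ← 0.54·6.900 = 3.726
Arc 4: start y=0.000, vy=3.726 → t=0.760, apex=0.708, x_land=28.154, impact vy=-3.726
  bounce: vy ← 0.54·3.726 = 2.012
Arc 5: start y=0.000, vy=2.012 → t=0.410, apex=0.206, x_land=29.475, impact vy=-2.012
  bounce: vy ← 0.54·2.012 = 1.087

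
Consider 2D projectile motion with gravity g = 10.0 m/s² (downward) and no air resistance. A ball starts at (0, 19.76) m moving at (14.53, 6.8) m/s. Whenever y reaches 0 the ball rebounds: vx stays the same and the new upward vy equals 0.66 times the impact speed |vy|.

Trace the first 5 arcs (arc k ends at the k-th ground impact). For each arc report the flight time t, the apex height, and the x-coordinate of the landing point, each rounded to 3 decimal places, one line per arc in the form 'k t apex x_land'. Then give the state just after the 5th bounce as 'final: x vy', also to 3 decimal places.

1 2.781 22.072 40.409
2 2.773 9.615 80.706
3 1.830 4.188 107.302
4 1.208 1.824 124.856
5 0.797 0.795 136.441
final: 136.441 2.631

Arc 1: start y=19.760, vy=6.800 → t=2.781, apex=22.072, x_land=40.409, impact vy=-21.010
  bounce: vy ← 0.66·21.010 = 13.867
Arc 2: start y=0.000, vy=13.867 → t=2.773, apex=9.615, x_land=80.706, impact vy=-13.867
  bounce: vy ← 0.66·13.867 = 9.152
Arc 3: start y=0.000, vy=9.152 → t=1.830, apex=4.188, x_land=107.302, impact vy=-9.152
  bounce: vy ← 0.66·9.152 = 6.040
Arc 4: start y=0.000, vy=6.040 → t=1.208, apex=1.824, x_land=124.856, impact vy=-6.040
  bounce: vy ← 0.66·6.040 = 3.987
Arc 5: start y=0.000, vy=3.987 → t=0.797, apex=0.795, x_land=136.441, impact vy=-3.987
  bounce: vy ← 0.66·3.987 = 2.631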